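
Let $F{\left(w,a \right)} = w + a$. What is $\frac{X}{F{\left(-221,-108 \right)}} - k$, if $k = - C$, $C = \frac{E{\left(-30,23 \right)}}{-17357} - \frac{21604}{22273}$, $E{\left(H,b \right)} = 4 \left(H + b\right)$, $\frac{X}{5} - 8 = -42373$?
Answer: $\frac{81766784603589}{127188919669} \approx 642.88$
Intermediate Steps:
$X = -211825$ ($X = 40 + 5 \left(-42373\right) = 40 - 211865 = -211825$)
$F{\left(w,a \right)} = a + w$
$E{\left(H,b \right)} = 4 H + 4 b$
$C = - \frac{374356984}{386592461}$ ($C = \frac{4 \left(-30\right) + 4 \cdot 23}{-17357} - \frac{21604}{22273} = \left(-120 + 92\right) \left(- \frac{1}{17357}\right) - \frac{21604}{22273} = \left(-28\right) \left(- \frac{1}{17357}\right) - \frac{21604}{22273} = \frac{28}{17357} - \frac{21604}{22273} = - \frac{374356984}{386592461} \approx -0.96835$)
$k = \frac{374356984}{386592461}$ ($k = \left(-1\right) \left(- \frac{374356984}{386592461}\right) = \frac{374356984}{386592461} \approx 0.96835$)
$\frac{X}{F{\left(-221,-108 \right)}} - k = - \frac{211825}{-108 - 221} - \frac{374356984}{386592461} = - \frac{211825}{-329} - \frac{374356984}{386592461} = \left(-211825\right) \left(- \frac{1}{329}\right) - \frac{374356984}{386592461} = \frac{211825}{329} - \frac{374356984}{386592461} = \frac{81766784603589}{127188919669}$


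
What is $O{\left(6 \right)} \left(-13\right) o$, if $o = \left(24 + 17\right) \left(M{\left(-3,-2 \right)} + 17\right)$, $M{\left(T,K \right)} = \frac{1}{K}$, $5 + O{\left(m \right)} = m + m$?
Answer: $- \frac{123123}{2} \approx -61562.0$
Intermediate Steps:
$O{\left(m \right)} = -5 + 2 m$ ($O{\left(m \right)} = -5 + \left(m + m\right) = -5 + 2 m$)
$o = \frac{1353}{2}$ ($o = \left(24 + 17\right) \left(\frac{1}{-2} + 17\right) = 41 \left(- \frac{1}{2} + 17\right) = 41 \cdot \frac{33}{2} = \frac{1353}{2} \approx 676.5$)
$O{\left(6 \right)} \left(-13\right) o = \left(-5 + 2 \cdot 6\right) \left(-13\right) \frac{1353}{2} = \left(-5 + 12\right) \left(-13\right) \frac{1353}{2} = 7 \left(-13\right) \frac{1353}{2} = \left(-91\right) \frac{1353}{2} = - \frac{123123}{2}$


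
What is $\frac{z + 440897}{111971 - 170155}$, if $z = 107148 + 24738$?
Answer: $- \frac{572783}{58184} \approx -9.8443$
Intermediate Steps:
$z = 131886$
$\frac{z + 440897}{111971 - 170155} = \frac{131886 + 440897}{111971 - 170155} = \frac{572783}{-58184} = 572783 \left(- \frac{1}{58184}\right) = - \frac{572783}{58184}$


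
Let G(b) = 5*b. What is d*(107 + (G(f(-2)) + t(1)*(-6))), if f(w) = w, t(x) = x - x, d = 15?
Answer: 1455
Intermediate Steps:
t(x) = 0
d*(107 + (G(f(-2)) + t(1)*(-6))) = 15*(107 + (5*(-2) + 0*(-6))) = 15*(107 + (-10 + 0)) = 15*(107 - 10) = 15*97 = 1455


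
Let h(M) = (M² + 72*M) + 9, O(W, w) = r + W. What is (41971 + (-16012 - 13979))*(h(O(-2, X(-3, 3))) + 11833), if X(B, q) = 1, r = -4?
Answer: 137123080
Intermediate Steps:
O(W, w) = -4 + W
h(M) = 9 + M² + 72*M
(41971 + (-16012 - 13979))*(h(O(-2, X(-3, 3))) + 11833) = (41971 + (-16012 - 13979))*((9 + (-4 - 2)² + 72*(-4 - 2)) + 11833) = (41971 - 29991)*((9 + (-6)² + 72*(-6)) + 11833) = 11980*((9 + 36 - 432) + 11833) = 11980*(-387 + 11833) = 11980*11446 = 137123080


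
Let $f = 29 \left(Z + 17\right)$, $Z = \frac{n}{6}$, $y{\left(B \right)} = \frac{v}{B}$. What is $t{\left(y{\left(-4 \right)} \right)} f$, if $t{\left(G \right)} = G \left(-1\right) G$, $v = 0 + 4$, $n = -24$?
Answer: $-377$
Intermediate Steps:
$v = 4$
$y{\left(B \right)} = \frac{4}{B}$
$Z = -4$ ($Z = - \frac{24}{6} = \left(-24\right) \frac{1}{6} = -4$)
$t{\left(G \right)} = - G^{2}$ ($t{\left(G \right)} = - G G = - G^{2}$)
$f = 377$ ($f = 29 \left(-4 + 17\right) = 29 \cdot 13 = 377$)
$t{\left(y{\left(-4 \right)} \right)} f = - \left(\frac{4}{-4}\right)^{2} \cdot 377 = - \left(4 \left(- \frac{1}{4}\right)\right)^{2} \cdot 377 = - \left(-1\right)^{2} \cdot 377 = \left(-1\right) 1 \cdot 377 = \left(-1\right) 377 = -377$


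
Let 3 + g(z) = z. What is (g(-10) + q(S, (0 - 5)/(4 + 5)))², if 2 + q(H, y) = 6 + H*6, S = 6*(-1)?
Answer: 2025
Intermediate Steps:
g(z) = -3 + z
S = -6
q(H, y) = 4 + 6*H (q(H, y) = -2 + (6 + H*6) = -2 + (6 + 6*H) = 4 + 6*H)
(g(-10) + q(S, (0 - 5)/(4 + 5)))² = ((-3 - 10) + (4 + 6*(-6)))² = (-13 + (4 - 36))² = (-13 - 32)² = (-45)² = 2025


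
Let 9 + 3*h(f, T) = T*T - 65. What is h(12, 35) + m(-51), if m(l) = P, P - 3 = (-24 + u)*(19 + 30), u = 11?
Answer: -751/3 ≈ -250.33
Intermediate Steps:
P = -634 (P = 3 + (-24 + 11)*(19 + 30) = 3 - 13*49 = 3 - 637 = -634)
h(f, T) = -74/3 + T²/3 (h(f, T) = -3 + (T*T - 65)/3 = -3 + (T² - 65)/3 = -3 + (-65 + T²)/3 = -3 + (-65/3 + T²/3) = -74/3 + T²/3)
m(l) = -634
h(12, 35) + m(-51) = (-74/3 + (⅓)*35²) - 634 = (-74/3 + (⅓)*1225) - 634 = (-74/3 + 1225/3) - 634 = 1151/3 - 634 = -751/3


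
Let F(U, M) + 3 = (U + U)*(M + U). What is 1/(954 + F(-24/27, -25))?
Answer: 81/80759 ≈ 0.0010030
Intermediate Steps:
F(U, M) = -3 + 2*U*(M + U) (F(U, M) = -3 + (U + U)*(M + U) = -3 + (2*U)*(M + U) = -3 + 2*U*(M + U))
1/(954 + F(-24/27, -25)) = 1/(954 + (-3 + 2*(-24/27)**2 + 2*(-25)*(-24/27))) = 1/(954 + (-3 + 2*(-24*1/27)**2 + 2*(-25)*(-24*1/27))) = 1/(954 + (-3 + 2*(-8/9)**2 + 2*(-25)*(-8/9))) = 1/(954 + (-3 + 2*(64/81) + 400/9)) = 1/(954 + (-3 + 128/81 + 400/9)) = 1/(954 + 3485/81) = 1/(80759/81) = 81/80759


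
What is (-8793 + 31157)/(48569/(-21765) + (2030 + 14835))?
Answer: 121688115/91754539 ≈ 1.3262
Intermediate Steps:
(-8793 + 31157)/(48569/(-21765) + (2030 + 14835)) = 22364/(48569*(-1/21765) + 16865) = 22364/(-48569/21765 + 16865) = 22364/(367018156/21765) = 22364*(21765/367018156) = 121688115/91754539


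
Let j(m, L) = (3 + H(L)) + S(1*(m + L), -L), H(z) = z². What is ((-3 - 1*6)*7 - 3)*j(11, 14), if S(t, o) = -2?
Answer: -13002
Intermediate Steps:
j(m, L) = 1 + L² (j(m, L) = (3 + L²) - 2 = 1 + L²)
((-3 - 1*6)*7 - 3)*j(11, 14) = ((-3 - 1*6)*7 - 3)*(1 + 14²) = ((-3 - 6)*7 - 3)*(1 + 196) = (-9*7 - 3)*197 = (-63 - 3)*197 = -66*197 = -13002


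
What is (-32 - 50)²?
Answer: 6724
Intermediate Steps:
(-32 - 50)² = (-82)² = 6724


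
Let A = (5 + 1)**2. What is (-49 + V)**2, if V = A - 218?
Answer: 53361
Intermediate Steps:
A = 36 (A = 6**2 = 36)
V = -182 (V = 36 - 218 = -182)
(-49 + V)**2 = (-49 - 182)**2 = (-231)**2 = 53361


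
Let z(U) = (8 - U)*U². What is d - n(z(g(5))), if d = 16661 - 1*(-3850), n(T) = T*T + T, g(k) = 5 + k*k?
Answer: -391999689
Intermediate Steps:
g(k) = 5 + k²
z(U) = U²*(8 - U)
n(T) = T + T² (n(T) = T² + T = T + T²)
d = 20511 (d = 16661 + 3850 = 20511)
d - n(z(g(5))) = 20511 - (5 + 5²)²*(8 - (5 + 5²))*(1 + (5 + 5²)²*(8 - (5 + 5²))) = 20511 - (5 + 25)²*(8 - (5 + 25))*(1 + (5 + 25)²*(8 - (5 + 25))) = 20511 - 30²*(8 - 1*30)*(1 + 30²*(8 - 1*30)) = 20511 - 900*(8 - 30)*(1 + 900*(8 - 30)) = 20511 - 900*(-22)*(1 + 900*(-22)) = 20511 - (-19800)*(1 - 19800) = 20511 - (-19800)*(-19799) = 20511 - 1*392020200 = 20511 - 392020200 = -391999689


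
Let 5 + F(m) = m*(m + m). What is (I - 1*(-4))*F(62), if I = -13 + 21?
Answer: 92196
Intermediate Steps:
I = 8
F(m) = -5 + 2*m² (F(m) = -5 + m*(m + m) = -5 + m*(2*m) = -5 + 2*m²)
(I - 1*(-4))*F(62) = (8 - 1*(-4))*(-5 + 2*62²) = (8 + 4)*(-5 + 2*3844) = 12*(-5 + 7688) = 12*7683 = 92196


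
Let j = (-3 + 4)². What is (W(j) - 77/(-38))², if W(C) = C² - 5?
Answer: 5625/1444 ≈ 3.8954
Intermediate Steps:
j = 1 (j = 1² = 1)
W(C) = -5 + C²
(W(j) - 77/(-38))² = ((-5 + 1²) - 77/(-38))² = ((-5 + 1) - 77*(-1/38))² = (-4 + 77/38)² = (-75/38)² = 5625/1444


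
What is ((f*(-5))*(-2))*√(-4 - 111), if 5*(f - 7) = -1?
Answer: 68*I*√115 ≈ 729.22*I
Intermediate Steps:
f = 34/5 (f = 7 + (⅕)*(-1) = 7 - ⅕ = 34/5 ≈ 6.8000)
((f*(-5))*(-2))*√(-4 - 111) = (((34/5)*(-5))*(-2))*√(-4 - 111) = (-34*(-2))*√(-115) = 68*(I*√115) = 68*I*√115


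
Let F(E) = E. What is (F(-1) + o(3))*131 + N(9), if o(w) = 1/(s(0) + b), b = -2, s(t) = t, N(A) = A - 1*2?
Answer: -379/2 ≈ -189.50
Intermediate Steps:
N(A) = -2 + A (N(A) = A - 2 = -2 + A)
o(w) = -1/2 (o(w) = 1/(0 - 2) = 1/(-2) = -1/2)
(F(-1) + o(3))*131 + N(9) = (-1 - 1/2)*131 + (-2 + 9) = -3/2*131 + 7 = -393/2 + 7 = -379/2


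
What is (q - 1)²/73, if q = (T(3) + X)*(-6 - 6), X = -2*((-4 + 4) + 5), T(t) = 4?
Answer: 5041/73 ≈ 69.055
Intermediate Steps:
X = -10 (X = -2*(0 + 5) = -2*5 = -10)
q = 72 (q = (4 - 10)*(-6 - 6) = -6*(-12) = 72)
(q - 1)²/73 = (72 - 1)²/73 = 71²*(1/73) = 5041*(1/73) = 5041/73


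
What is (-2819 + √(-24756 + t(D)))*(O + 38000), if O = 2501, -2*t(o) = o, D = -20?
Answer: -114172319 + 40501*I*√24746 ≈ -1.1417e+8 + 6.3712e+6*I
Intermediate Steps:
t(o) = -o/2
(-2819 + √(-24756 + t(D)))*(O + 38000) = (-2819 + √(-24756 - ½*(-20)))*(2501 + 38000) = (-2819 + √(-24756 + 10))*40501 = (-2819 + √(-24746))*40501 = (-2819 + I*√24746)*40501 = -114172319 + 40501*I*√24746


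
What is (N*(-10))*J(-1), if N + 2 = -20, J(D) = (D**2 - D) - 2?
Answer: 0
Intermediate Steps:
J(D) = -2 + D**2 - D
N = -22 (N = -2 - 20 = -22)
(N*(-10))*J(-1) = (-22*(-10))*(-2 + (-1)**2 - 1*(-1)) = 220*(-2 + 1 + 1) = 220*0 = 0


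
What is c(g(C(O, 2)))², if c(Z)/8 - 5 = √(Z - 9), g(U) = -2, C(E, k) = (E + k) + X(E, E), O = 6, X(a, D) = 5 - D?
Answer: 896 + 640*I*√11 ≈ 896.0 + 2122.6*I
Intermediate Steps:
C(E, k) = 5 + k (C(E, k) = (E + k) + (5 - E) = 5 + k)
c(Z) = 40 + 8*√(-9 + Z) (c(Z) = 40 + 8*√(Z - 9) = 40 + 8*√(-9 + Z))
c(g(C(O, 2)))² = (40 + 8*√(-9 - 2))² = (40 + 8*√(-11))² = (40 + 8*(I*√11))² = (40 + 8*I*√11)²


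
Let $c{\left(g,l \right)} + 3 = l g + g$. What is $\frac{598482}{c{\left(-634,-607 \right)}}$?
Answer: $\frac{66498}{42689} \approx 1.5577$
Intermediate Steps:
$c{\left(g,l \right)} = -3 + g + g l$ ($c{\left(g,l \right)} = -3 + \left(l g + g\right) = -3 + \left(g l + g\right) = -3 + \left(g + g l\right) = -3 + g + g l$)
$\frac{598482}{c{\left(-634,-607 \right)}} = \frac{598482}{-3 - 634 - -384838} = \frac{598482}{-3 - 634 + 384838} = \frac{598482}{384201} = 598482 \cdot \frac{1}{384201} = \frac{66498}{42689}$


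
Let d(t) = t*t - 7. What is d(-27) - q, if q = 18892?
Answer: -18170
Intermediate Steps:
d(t) = -7 + t² (d(t) = t² - 7 = -7 + t²)
d(-27) - q = (-7 + (-27)²) - 1*18892 = (-7 + 729) - 18892 = 722 - 18892 = -18170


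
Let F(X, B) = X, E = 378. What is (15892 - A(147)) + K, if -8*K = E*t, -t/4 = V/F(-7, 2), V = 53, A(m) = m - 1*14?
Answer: 14328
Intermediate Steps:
A(m) = -14 + m (A(m) = m - 14 = -14 + m)
t = 212/7 (t = -212/(-7) = -212*(-1)/7 = -4*(-53/7) = 212/7 ≈ 30.286)
K = -1431 (K = -189*212/(4*7) = -1/8*11448 = -1431)
(15892 - A(147)) + K = (15892 - (-14 + 147)) - 1431 = (15892 - 1*133) - 1431 = (15892 - 133) - 1431 = 15759 - 1431 = 14328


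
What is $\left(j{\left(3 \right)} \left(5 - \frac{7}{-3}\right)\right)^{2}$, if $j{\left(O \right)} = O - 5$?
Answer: $\frac{1936}{9} \approx 215.11$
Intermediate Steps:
$j{\left(O \right)} = -5 + O$ ($j{\left(O \right)} = O - 5 = -5 + O$)
$\left(j{\left(3 \right)} \left(5 - \frac{7}{-3}\right)\right)^{2} = \left(\left(-5 + 3\right) \left(5 - \frac{7}{-3}\right)\right)^{2} = \left(- 2 \left(5 - - \frac{7}{3}\right)\right)^{2} = \left(- 2 \left(5 + \frac{7}{3}\right)\right)^{2} = \left(\left(-2\right) \frac{22}{3}\right)^{2} = \left(- \frac{44}{3}\right)^{2} = \frac{1936}{9}$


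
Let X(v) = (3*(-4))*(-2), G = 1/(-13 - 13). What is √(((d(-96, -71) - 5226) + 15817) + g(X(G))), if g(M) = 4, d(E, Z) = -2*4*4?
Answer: √10563 ≈ 102.78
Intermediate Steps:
d(E, Z) = -32 (d(E, Z) = -8*4 = -32)
G = -1/26 (G = 1/(-26) = -1/26 ≈ -0.038462)
X(v) = 24 (X(v) = -12*(-2) = 24)
√(((d(-96, -71) - 5226) + 15817) + g(X(G))) = √(((-32 - 5226) + 15817) + 4) = √((-5258 + 15817) + 4) = √(10559 + 4) = √10563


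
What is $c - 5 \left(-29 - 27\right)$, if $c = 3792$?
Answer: $4072$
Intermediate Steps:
$c - 5 \left(-29 - 27\right) = 3792 - 5 \left(-29 - 27\right) = 3792 - -280 = 3792 + 280 = 4072$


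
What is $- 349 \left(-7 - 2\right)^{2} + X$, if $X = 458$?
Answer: $-27811$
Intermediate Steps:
$- 349 \left(-7 - 2\right)^{2} + X = - 349 \left(-7 - 2\right)^{2} + 458 = - 349 \left(-9\right)^{2} + 458 = \left(-349\right) 81 + 458 = -28269 + 458 = -27811$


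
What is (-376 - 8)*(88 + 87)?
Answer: -67200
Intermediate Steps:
(-376 - 8)*(88 + 87) = -384*175 = -67200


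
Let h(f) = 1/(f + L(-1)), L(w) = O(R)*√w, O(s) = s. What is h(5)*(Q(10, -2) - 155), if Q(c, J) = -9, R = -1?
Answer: -410/13 - 82*I/13 ≈ -31.538 - 6.3077*I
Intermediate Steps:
L(w) = -√w
h(f) = 1/(f - I) (h(f) = 1/(f - √(-1)) = 1/(f - I))
h(5)*(Q(10, -2) - 155) = (-9 - 155)/(5 - I) = ((5 + I)/26)*(-164) = -82*(5 + I)/13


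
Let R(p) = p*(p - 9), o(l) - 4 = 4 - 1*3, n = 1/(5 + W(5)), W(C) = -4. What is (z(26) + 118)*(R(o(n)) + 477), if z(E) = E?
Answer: 65808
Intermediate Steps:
n = 1 (n = 1/(5 - 4) = 1/1 = 1)
o(l) = 5 (o(l) = 4 + (4 - 1*3) = 4 + (4 - 3) = 4 + 1 = 5)
R(p) = p*(-9 + p)
(z(26) + 118)*(R(o(n)) + 477) = (26 + 118)*(5*(-9 + 5) + 477) = 144*(5*(-4) + 477) = 144*(-20 + 477) = 144*457 = 65808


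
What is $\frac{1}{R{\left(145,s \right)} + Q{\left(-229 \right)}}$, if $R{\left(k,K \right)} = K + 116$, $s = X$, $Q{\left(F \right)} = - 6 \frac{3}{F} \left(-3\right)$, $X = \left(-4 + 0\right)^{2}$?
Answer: $\frac{229}{30174} \approx 0.0075893$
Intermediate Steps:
$X = 16$ ($X = \left(-4\right)^{2} = 16$)
$Q{\left(F \right)} = \frac{54}{F}$ ($Q{\left(F \right)} = - \frac{18}{F} \left(-3\right) = \frac{54}{F}$)
$s = 16$
$R{\left(k,K \right)} = 116 + K$
$\frac{1}{R{\left(145,s \right)} + Q{\left(-229 \right)}} = \frac{1}{\left(116 + 16\right) + \frac{54}{-229}} = \frac{1}{132 + 54 \left(- \frac{1}{229}\right)} = \frac{1}{132 - \frac{54}{229}} = \frac{1}{\frac{30174}{229}} = \frac{229}{30174}$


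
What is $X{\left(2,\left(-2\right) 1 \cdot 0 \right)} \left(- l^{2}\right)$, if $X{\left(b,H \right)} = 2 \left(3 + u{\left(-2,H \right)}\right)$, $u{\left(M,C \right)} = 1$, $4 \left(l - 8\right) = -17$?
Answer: $- \frac{225}{2} \approx -112.5$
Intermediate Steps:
$l = \frac{15}{4}$ ($l = 8 + \frac{1}{4} \left(-17\right) = 8 - \frac{17}{4} = \frac{15}{4} \approx 3.75$)
$X{\left(b,H \right)} = 8$ ($X{\left(b,H \right)} = 2 \left(3 + 1\right) = 2 \cdot 4 = 8$)
$X{\left(2,\left(-2\right) 1 \cdot 0 \right)} \left(- l^{2}\right) = 8 \left(- \left(\frac{15}{4}\right)^{2}\right) = 8 \left(\left(-1\right) \frac{225}{16}\right) = 8 \left(- \frac{225}{16}\right) = - \frac{225}{2}$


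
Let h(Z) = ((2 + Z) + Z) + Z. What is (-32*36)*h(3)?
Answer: -12672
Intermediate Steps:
h(Z) = 2 + 3*Z (h(Z) = (2 + 2*Z) + Z = 2 + 3*Z)
(-32*36)*h(3) = (-32*36)*(2 + 3*3) = -1152*(2 + 9) = -1152*11 = -12672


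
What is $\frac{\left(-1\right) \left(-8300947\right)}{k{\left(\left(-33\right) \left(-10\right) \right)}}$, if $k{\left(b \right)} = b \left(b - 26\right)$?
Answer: $\frac{8300947}{100320} \approx 82.745$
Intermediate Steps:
$k{\left(b \right)} = b \left(-26 + b\right)$
$\frac{\left(-1\right) \left(-8300947\right)}{k{\left(\left(-33\right) \left(-10\right) \right)}} = \frac{\left(-1\right) \left(-8300947\right)}{\left(-33\right) \left(-10\right) \left(-26 - -330\right)} = \frac{8300947}{330 \left(-26 + 330\right)} = \frac{8300947}{330 \cdot 304} = \frac{8300947}{100320}$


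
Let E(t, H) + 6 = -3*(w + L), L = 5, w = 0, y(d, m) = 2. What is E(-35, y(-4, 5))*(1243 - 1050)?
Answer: -4053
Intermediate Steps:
E(t, H) = -21 (E(t, H) = -6 - 3*(0 + 5) = -6 - 3*5 = -6 - 15 = -21)
E(-35, y(-4, 5))*(1243 - 1050) = -21*(1243 - 1050) = -21*193 = -4053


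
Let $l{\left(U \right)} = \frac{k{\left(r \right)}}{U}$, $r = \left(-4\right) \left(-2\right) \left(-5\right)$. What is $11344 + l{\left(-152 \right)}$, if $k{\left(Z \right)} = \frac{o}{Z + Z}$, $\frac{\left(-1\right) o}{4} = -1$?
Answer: $\frac{34485761}{3040} \approx 11344.0$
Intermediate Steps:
$o = 4$ ($o = \left(-4\right) \left(-1\right) = 4$)
$r = -40$ ($r = 8 \left(-5\right) = -40$)
$k{\left(Z \right)} = \frac{2}{Z}$ ($k{\left(Z \right)} = \frac{4}{Z + Z} = \frac{4}{2 Z} = 4 \frac{1}{2 Z} = \frac{2}{Z}$)
$l{\left(U \right)} = - \frac{1}{20 U}$ ($l{\left(U \right)} = \frac{2 \frac{1}{-40}}{U} = \frac{2 \left(- \frac{1}{40}\right)}{U} = - \frac{1}{20 U}$)
$11344 + l{\left(-152 \right)} = 11344 - \frac{1}{20 \left(-152\right)} = 11344 - - \frac{1}{3040} = 11344 + \frac{1}{3040} = \frac{34485761}{3040}$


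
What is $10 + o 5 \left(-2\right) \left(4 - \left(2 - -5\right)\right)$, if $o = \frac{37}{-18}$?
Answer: $- \frac{155}{3} \approx -51.667$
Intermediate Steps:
$o = - \frac{37}{18}$ ($o = 37 \left(- \frac{1}{18}\right) = - \frac{37}{18} \approx -2.0556$)
$10 + o 5 \left(-2\right) \left(4 - \left(2 - -5\right)\right) = 10 - \frac{37 \cdot 5 \left(-2\right) \left(4 - \left(2 - -5\right)\right)}{18} = 10 - \frac{37 \left(- 10 \left(4 - \left(2 + 5\right)\right)\right)}{18} = 10 - \frac{37 \left(- 10 \left(4 - 7\right)\right)}{18} = 10 - \frac{37 \left(\left(-10\right) \left(-3\right)\right)}{18} = 10 - \frac{185}{3} = - \frac{155}{3}$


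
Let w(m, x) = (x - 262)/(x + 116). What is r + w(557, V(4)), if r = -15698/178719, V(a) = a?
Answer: -7998877/3574380 ≈ -2.2378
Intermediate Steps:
w(m, x) = (-262 + x)/(116 + x)
r = -15698/178719 (r = -15698*1/178719 = -15698/178719 ≈ -0.087836)
r + w(557, V(4)) = -15698/178719 + (-262 + 4)/(116 + 4) = -15698/178719 - 258/120 = -15698/178719 + (1/120)*(-258) = -15698/178719 - 43/20 = -7998877/3574380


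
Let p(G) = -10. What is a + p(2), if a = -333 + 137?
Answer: -206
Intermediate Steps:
a = -196
a + p(2) = -196 - 10 = -206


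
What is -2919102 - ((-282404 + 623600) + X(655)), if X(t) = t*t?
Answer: -3689323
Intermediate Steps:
X(t) = t²
-2919102 - ((-282404 + 623600) + X(655)) = -2919102 - ((-282404 + 623600) + 655²) = -2919102 - (341196 + 429025) = -2919102 - 1*770221 = -2919102 - 770221 = -3689323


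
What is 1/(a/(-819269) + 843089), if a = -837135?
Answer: 819269/690717519076 ≈ 1.1861e-6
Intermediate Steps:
1/(a/(-819269) + 843089) = 1/(-837135/(-819269) + 843089) = 1/(-837135*(-1/819269) + 843089) = 1/(837135/819269 + 843089) = 1/(690717519076/819269) = 819269/690717519076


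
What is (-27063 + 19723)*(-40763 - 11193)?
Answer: 381357040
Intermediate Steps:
(-27063 + 19723)*(-40763 - 11193) = -7340*(-51956) = 381357040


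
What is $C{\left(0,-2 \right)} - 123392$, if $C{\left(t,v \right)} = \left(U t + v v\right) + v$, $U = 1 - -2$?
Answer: $-123390$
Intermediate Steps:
$U = 3$ ($U = 1 + 2 = 3$)
$C{\left(t,v \right)} = v + v^{2} + 3 t$ ($C{\left(t,v \right)} = \left(3 t + v v\right) + v = \left(3 t + v^{2}\right) + v = \left(v^{2} + 3 t\right) + v = v + v^{2} + 3 t$)
$C{\left(0,-2 \right)} - 123392 = \left(-2 + \left(-2\right)^{2} + 3 \cdot 0\right) - 123392 = \left(-2 + 4 + 0\right) - 123392 = 2 - 123392 = -123390$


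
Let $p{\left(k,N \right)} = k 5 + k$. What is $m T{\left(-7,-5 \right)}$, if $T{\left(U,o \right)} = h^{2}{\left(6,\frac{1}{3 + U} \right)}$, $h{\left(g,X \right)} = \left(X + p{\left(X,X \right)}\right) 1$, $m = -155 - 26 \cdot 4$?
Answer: $- \frac{12691}{16} \approx -793.19$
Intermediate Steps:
$p{\left(k,N \right)} = 6 k$ ($p{\left(k,N \right)} = 5 k + k = 6 k$)
$m = -259$ ($m = -155 - 104 = -259$)
$h{\left(g,X \right)} = 7 X$ ($h{\left(g,X \right)} = \left(X + 6 X\right) 1 = 7 X 1 = 7 X$)
$T{\left(U,o \right)} = \frac{49}{\left(3 + U\right)^{2}}$ ($T{\left(U,o \right)} = \left(\frac{7}{3 + U}\right)^{2} = \frac{49}{\left(3 + U\right)^{2}}$)
$m T{\left(-7,-5 \right)} = - 259 \frac{49}{\left(3 - 7\right)^{2}} = - 259 \cdot \frac{49}{16} = - 259 \cdot 49 \cdot \frac{1}{16} = \left(-259\right) \frac{49}{16} = - \frac{12691}{16}$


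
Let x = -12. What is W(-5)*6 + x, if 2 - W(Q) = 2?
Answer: -12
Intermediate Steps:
W(Q) = 0 (W(Q) = 2 - 1*2 = 2 - 2 = 0)
W(-5)*6 + x = 0*6 - 12 = 0 - 12 = -12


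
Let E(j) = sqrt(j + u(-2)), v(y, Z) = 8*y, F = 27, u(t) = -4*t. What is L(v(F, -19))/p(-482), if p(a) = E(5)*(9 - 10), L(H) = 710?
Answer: -710*sqrt(13)/13 ≈ -196.92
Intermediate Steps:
E(j) = sqrt(8 + j) (E(j) = sqrt(j - 4*(-2)) = sqrt(j + 8) = sqrt(8 + j))
p(a) = -sqrt(13) (p(a) = sqrt(8 + 5)*(9 - 10) = sqrt(13)*(-1) = -sqrt(13))
L(v(F, -19))/p(-482) = 710/((-sqrt(13))) = 710*(-sqrt(13)/13) = -710*sqrt(13)/13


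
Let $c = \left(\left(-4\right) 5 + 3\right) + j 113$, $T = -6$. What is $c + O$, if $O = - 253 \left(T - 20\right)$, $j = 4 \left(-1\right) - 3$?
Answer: $5770$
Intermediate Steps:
$j = -7$ ($j = -4 - 3 = -7$)
$O = 6578$ ($O = - 253 \left(-6 - 20\right) = \left(-253\right) \left(-26\right) = 6578$)
$c = -808$ ($c = \left(\left(-4\right) 5 + 3\right) - 791 = \left(-20 + 3\right) - 791 = -17 - 791 = -808$)
$c + O = -808 + 6578 = 5770$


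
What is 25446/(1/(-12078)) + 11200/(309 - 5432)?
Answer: -1574486376124/5123 ≈ -3.0734e+8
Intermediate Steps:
25446/(1/(-12078)) + 11200/(309 - 5432) = 25446/(-1/12078) + 11200/(-5123) = 25446*(-12078) + 11200*(-1/5123) = -307336788 - 11200/5123 = -1574486376124/5123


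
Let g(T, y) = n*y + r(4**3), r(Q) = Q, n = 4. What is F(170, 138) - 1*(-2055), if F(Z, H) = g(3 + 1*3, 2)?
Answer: 2127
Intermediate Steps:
g(T, y) = 64 + 4*y (g(T, y) = 4*y + 4**3 = 4*y + 64 = 64 + 4*y)
F(Z, H) = 72 (F(Z, H) = 64 + 4*2 = 64 + 8 = 72)
F(170, 138) - 1*(-2055) = 72 - 1*(-2055) = 72 + 2055 = 2127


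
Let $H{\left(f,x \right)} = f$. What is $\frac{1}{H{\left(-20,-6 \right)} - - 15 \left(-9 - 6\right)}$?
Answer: $- \frac{1}{245} \approx -0.0040816$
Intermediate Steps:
$\frac{1}{H{\left(-20,-6 \right)} - - 15 \left(-9 - 6\right)} = \frac{1}{-20 - - 15 \left(-9 - 6\right)} = \frac{1}{-20 - \left(-15\right) \left(-15\right)} = \frac{1}{-20 - 225} = \frac{1}{-245} = - \frac{1}{245}$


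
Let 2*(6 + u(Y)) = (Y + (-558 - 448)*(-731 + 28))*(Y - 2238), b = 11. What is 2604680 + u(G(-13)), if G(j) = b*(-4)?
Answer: -804280860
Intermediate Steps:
G(j) = -44 (G(j) = 11*(-4) = -44)
u(Y) = -6 + (-2238 + Y)*(707218 + Y)/2 (u(Y) = -6 + ((Y + (-558 - 448)*(-731 + 28))*(Y - 2238))/2 = -6 + ((Y - 1006*(-703))*(-2238 + Y))/2 = -6 + ((Y + 707218)*(-2238 + Y))/2 = -6 + ((707218 + Y)*(-2238 + Y))/2 = -6 + ((-2238 + Y)*(707218 + Y))/2 = -6 + (-2238 + Y)*(707218 + Y)/2)
2604680 + u(G(-13)) = 2604680 + (-791376948 + (½)*(-44)² + 352490*(-44)) = 2604680 + (-791376948 + (½)*1936 - 15509560) = 2604680 + (-791376948 + 968 - 15509560) = 2604680 - 806885540 = -804280860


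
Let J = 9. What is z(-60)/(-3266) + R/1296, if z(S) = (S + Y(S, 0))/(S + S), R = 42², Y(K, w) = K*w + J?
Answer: 1600187/1175760 ≈ 1.3610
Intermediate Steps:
Y(K, w) = 9 + K*w (Y(K, w) = K*w + 9 = 9 + K*w)
R = 1764
z(S) = (9 + S)/(2*S) (z(S) = (S + (9 + S*0))/(S + S) = (S + (9 + 0))/((2*S)) = (S + 9)*(1/(2*S)) = (9 + S)*(1/(2*S)) = (9 + S)/(2*S))
z(-60)/(-3266) + R/1296 = ((½)*(9 - 60)/(-60))/(-3266) + 1764/1296 = ((½)*(-1/60)*(-51))*(-1/3266) + 1764*(1/1296) = (17/40)*(-1/3266) + 49/36 = -17/130640 + 49/36 = 1600187/1175760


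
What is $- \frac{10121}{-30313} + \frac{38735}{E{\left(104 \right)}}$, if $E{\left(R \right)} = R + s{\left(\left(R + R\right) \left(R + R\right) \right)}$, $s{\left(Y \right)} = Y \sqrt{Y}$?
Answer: $\frac{92253214991}{272787172008} \approx 0.33819$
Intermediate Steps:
$s{\left(Y \right)} = Y^{\frac{3}{2}}$
$E{\left(R \right)} = R + 8 \left(R^{2}\right)^{\frac{3}{2}}$ ($E{\left(R \right)} = R + \left(\left(R + R\right) \left(R + R\right)\right)^{\frac{3}{2}} = R + \left(2 R 2 R\right)^{\frac{3}{2}} = R + \left(4 R^{2}\right)^{\frac{3}{2}} = R + 8 \left(R^{2}\right)^{\frac{3}{2}}$)
$- \frac{10121}{-30313} + \frac{38735}{E{\left(104 \right)}} = - \frac{10121}{-30313} + \frac{38735}{104 + 8 \left(104^{2}\right)^{\frac{3}{2}}} = \left(-10121\right) \left(- \frac{1}{30313}\right) + \frac{38735}{104 + 8 \cdot 10816^{\frac{3}{2}}} = \frac{10121}{30313} + \frac{38735}{104 + 8 \cdot 1124864} = \frac{10121}{30313} + \frac{38735}{104 + 8998912} = \frac{10121}{30313} + \frac{38735}{8999016} = \frac{92253214991}{272787172008}$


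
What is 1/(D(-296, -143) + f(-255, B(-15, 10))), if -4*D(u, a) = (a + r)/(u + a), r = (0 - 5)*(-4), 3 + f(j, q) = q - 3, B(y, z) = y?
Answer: -1756/36999 ≈ -0.047461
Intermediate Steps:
f(j, q) = -6 + q (f(j, q) = -3 + (q - 3) = -3 + (-3 + q) = -6 + q)
r = 20 (r = -5*(-4) = 20)
D(u, a) = -(20 + a)/(4*(a + u)) (D(u, a) = -(a + 20)/(4*(u + a)) = -(20 + a)/(4*(a + u)))
1/(D(-296, -143) + f(-255, B(-15, 10))) = 1/((-5 - ¼*(-143))/(-143 - 296) + (-6 - 15)) = 1/((-5 + 143/4)/(-439) - 21) = 1/(-1/439*123/4 - 21) = 1/(-123/1756 - 21) = 1/(-36999/1756) = -1756/36999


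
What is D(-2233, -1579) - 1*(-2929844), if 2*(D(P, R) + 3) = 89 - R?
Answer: 2930675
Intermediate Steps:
D(P, R) = 83/2 - R/2 (D(P, R) = -3 + (89 - R)/2 = -3 + (89/2 - R/2) = 83/2 - R/2)
D(-2233, -1579) - 1*(-2929844) = (83/2 - ½*(-1579)) - 1*(-2929844) = (83/2 + 1579/2) + 2929844 = 831 + 2929844 = 2930675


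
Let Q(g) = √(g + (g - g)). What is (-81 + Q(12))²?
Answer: 6573 - 324*√3 ≈ 6011.8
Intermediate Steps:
Q(g) = √g (Q(g) = √(g + 0) = √g)
(-81 + Q(12))² = (-81 + √12)² = (-81 + 2*√3)²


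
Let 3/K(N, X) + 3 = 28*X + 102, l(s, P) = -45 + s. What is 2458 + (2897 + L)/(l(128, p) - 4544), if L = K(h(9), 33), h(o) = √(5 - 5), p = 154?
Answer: 3738124180/1521201 ≈ 2457.4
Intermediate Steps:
h(o) = 0 (h(o) = √0 = 0)
K(N, X) = 3/(99 + 28*X) (K(N, X) = 3/(-3 + (28*X + 102)) = 3/(-3 + (102 + 28*X)) = 3/(99 + 28*X))
L = 1/341 (L = 3/(99 + 28*33) = 3/(99 + 924) = 3/1023 = 3*(1/1023) = 1/341 ≈ 0.0029326)
2458 + (2897 + L)/(l(128, p) - 4544) = 2458 + (2897 + 1/341)/((-45 + 128) - 4544) = 2458 + 987878/(341*(83 - 4544)) = 2458 + (987878/341)/(-4461) = 2458 + (987878/341)*(-1/4461) = 2458 - 987878/1521201 = 3738124180/1521201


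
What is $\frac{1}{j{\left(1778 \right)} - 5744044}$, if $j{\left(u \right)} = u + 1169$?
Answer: $- \frac{1}{5741097} \approx -1.7418 \cdot 10^{-7}$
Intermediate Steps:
$j{\left(u \right)} = 1169 + u$
$\frac{1}{j{\left(1778 \right)} - 5744044} = \frac{1}{\left(1169 + 1778\right) - 5744044} = \frac{1}{2947 - 5744044} = \frac{1}{-5741097} = - \frac{1}{5741097}$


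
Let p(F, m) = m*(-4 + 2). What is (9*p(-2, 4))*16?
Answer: -1152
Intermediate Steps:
p(F, m) = -2*m (p(F, m) = m*(-2) = -2*m)
(9*p(-2, 4))*16 = (9*(-2*4))*16 = (9*(-8))*16 = -72*16 = -1152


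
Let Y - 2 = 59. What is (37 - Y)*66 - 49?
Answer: -1633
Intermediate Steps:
Y = 61 (Y = 2 + 59 = 61)
(37 - Y)*66 - 49 = (37 - 1*61)*66 - 49 = (37 - 61)*66 - 49 = -24*66 - 49 = -1584 - 49 = -1633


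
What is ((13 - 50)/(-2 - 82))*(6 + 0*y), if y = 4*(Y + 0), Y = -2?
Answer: 37/14 ≈ 2.6429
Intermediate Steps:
y = -8 (y = 4*(-2 + 0) = 4*(-2) = -8)
((13 - 50)/(-2 - 82))*(6 + 0*y) = ((13 - 50)/(-2 - 82))*(6 + 0*(-8)) = (-37/(-84))*(6 + 0) = -37*(-1/84)*6 = (37/84)*6 = 37/14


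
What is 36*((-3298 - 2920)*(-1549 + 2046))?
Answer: -111252456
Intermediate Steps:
36*((-3298 - 2920)*(-1549 + 2046)) = 36*(-6218*497) = 36*(-3090346) = -111252456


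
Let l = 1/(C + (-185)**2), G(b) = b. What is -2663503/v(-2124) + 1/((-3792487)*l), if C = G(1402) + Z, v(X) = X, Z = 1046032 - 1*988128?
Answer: 10101101842117/8055242388 ≈ 1254.0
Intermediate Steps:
Z = 57904 (Z = 1046032 - 988128 = 57904)
C = 59306 (C = 1402 + 57904 = 59306)
l = 1/93531 (l = 1/(59306 + (-185)**2) = 1/(59306 + 34225) = 1/93531 ≈ 1.0692e-5)
-2663503/v(-2124) + 1/((-3792487)*l) = -2663503/(-2124) + 1/((-3792487)*(1/93531)) = -2663503*(-1/2124) - 1/3792487*93531 = 2663503/2124 - 93531/3792487 = 10101101842117/8055242388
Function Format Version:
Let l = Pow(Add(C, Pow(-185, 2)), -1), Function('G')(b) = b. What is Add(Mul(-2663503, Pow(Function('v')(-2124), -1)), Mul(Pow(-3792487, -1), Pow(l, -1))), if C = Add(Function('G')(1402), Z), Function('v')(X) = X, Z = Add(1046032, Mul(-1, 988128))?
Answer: Rational(10101101842117, 8055242388) ≈ 1254.0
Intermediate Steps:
Z = 57904 (Z = Add(1046032, -988128) = 57904)
C = 59306 (C = Add(1402, 57904) = 59306)
l = Rational(1, 93531) (l = Pow(Add(59306, Pow(-185, 2)), -1) = Pow(Add(59306, 34225), -1) = Pow(93531, -1) = Rational(1, 93531) ≈ 1.0692e-5)
Add(Mul(-2663503, Pow(Function('v')(-2124), -1)), Mul(Pow(-3792487, -1), Pow(l, -1))) = Add(Mul(-2663503, Pow(-2124, -1)), Mul(Pow(-3792487, -1), Pow(Rational(1, 93531), -1))) = Add(Mul(-2663503, Rational(-1, 2124)), Mul(Rational(-1, 3792487), 93531)) = Add(Rational(2663503, 2124), Rational(-93531, 3792487)) = Rational(10101101842117, 8055242388)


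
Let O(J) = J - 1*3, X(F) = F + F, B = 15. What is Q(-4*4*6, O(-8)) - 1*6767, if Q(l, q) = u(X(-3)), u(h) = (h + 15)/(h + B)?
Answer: -6766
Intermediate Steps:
X(F) = 2*F
u(h) = 1 (u(h) = (h + 15)/(h + 15) = (15 + h)/(15 + h) = 1)
O(J) = -3 + J (O(J) = J - 3 = -3 + J)
Q(l, q) = 1
Q(-4*4*6, O(-8)) - 1*6767 = 1 - 1*6767 = 1 - 6767 = -6766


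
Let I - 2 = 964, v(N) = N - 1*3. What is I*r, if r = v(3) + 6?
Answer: 5796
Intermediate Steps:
v(N) = -3 + N (v(N) = N - 3 = -3 + N)
r = 6 (r = (-3 + 3) + 6 = 0 + 6 = 6)
I = 966 (I = 2 + 964 = 966)
I*r = 966*6 = 5796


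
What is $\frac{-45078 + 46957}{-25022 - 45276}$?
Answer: $- \frac{1879}{70298} \approx -0.026729$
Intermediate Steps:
$\frac{-45078 + 46957}{-25022 - 45276} = \frac{1879}{-70298} = 1879 \left(- \frac{1}{70298}\right) = - \frac{1879}{70298}$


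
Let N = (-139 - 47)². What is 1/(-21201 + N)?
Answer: 1/13395 ≈ 7.4655e-5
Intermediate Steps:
N = 34596 (N = (-186)² = 34596)
1/(-21201 + N) = 1/(-21201 + 34596) = 1/13395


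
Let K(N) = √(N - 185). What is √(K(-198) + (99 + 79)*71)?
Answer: √(12638 + I*√383) ≈ 112.42 + 0.087*I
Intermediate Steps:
K(N) = √(-185 + N)
√(K(-198) + (99 + 79)*71) = √(√(-185 - 198) + (99 + 79)*71) = √(√(-383) + 178*71) = √(I*√383 + 12638) = √(12638 + I*√383)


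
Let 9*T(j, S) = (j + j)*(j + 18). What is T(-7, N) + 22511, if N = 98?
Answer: 202445/9 ≈ 22494.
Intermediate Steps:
T(j, S) = 2*j*(18 + j)/9 (T(j, S) = ((j + j)*(j + 18))/9 = ((2*j)*(18 + j))/9 = (2*j*(18 + j))/9 = 2*j*(18 + j)/9)
T(-7, N) + 22511 = (2/9)*(-7)*(18 - 7) + 22511 = (2/9)*(-7)*11 + 22511 = -154/9 + 22511 = 202445/9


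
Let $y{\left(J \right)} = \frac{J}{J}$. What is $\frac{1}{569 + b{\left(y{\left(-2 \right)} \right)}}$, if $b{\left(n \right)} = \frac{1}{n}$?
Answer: $\frac{1}{570} \approx 0.0017544$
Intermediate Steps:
$y{\left(J \right)} = 1$
$\frac{1}{569 + b{\left(y{\left(-2 \right)} \right)}} = \frac{1}{569 + 1^{-1}} = \frac{1}{569 + 1} = \frac{1}{570}$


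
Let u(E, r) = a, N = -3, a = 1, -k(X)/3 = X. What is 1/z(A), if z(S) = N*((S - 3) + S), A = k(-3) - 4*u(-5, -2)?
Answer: -1/21 ≈ -0.047619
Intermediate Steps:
k(X) = -3*X
u(E, r) = 1
A = 5 (A = -3*(-3) - 4*1 = 9 - 4 = 5)
z(S) = 9 - 6*S (z(S) = -3*((S - 3) + S) = -3*((-3 + S) + S) = -3*(-3 + 2*S) = 9 - 6*S)
1/z(A) = 1/(9 - 6*5) = 1/(9 - 30) = 1/(-21) = -1/21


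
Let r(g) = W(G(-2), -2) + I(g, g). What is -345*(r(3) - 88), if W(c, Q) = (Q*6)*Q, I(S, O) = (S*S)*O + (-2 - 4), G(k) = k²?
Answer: 14835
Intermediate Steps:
I(S, O) = -6 + O*S² (I(S, O) = S²*O - 6 = O*S² - 6 = -6 + O*S²)
W(c, Q) = 6*Q² (W(c, Q) = (6*Q)*Q = 6*Q²)
r(g) = 18 + g³ (r(g) = 6*(-2)² + (-6 + g*g²) = 6*4 + (-6 + g³) = 24 + (-6 + g³) = 18 + g³)
-345*(r(3) - 88) = -345*((18 + 3³) - 88) = -345*((18 + 27) - 88) = -345*(45 - 88) = -345*(-43) = 14835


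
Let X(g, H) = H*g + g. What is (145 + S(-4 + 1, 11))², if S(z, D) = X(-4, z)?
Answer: 23409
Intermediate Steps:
X(g, H) = g + H*g
S(z, D) = -4 - 4*z (S(z, D) = -4*(1 + z) = -4 - 4*z)
(145 + S(-4 + 1, 11))² = (145 + (-4 - 4*(-4 + 1)))² = (145 + (-4 - 4*(-3)))² = (145 + (-4 + 12))² = (145 + 8)² = 153² = 23409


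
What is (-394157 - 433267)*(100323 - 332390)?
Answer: 192017805408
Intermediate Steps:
(-394157 - 433267)*(100323 - 332390) = -827424*(-232067) = 192017805408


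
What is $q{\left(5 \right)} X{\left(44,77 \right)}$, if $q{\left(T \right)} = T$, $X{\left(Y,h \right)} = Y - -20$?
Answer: $320$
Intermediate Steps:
$X{\left(Y,h \right)} = 20 + Y$ ($X{\left(Y,h \right)} = Y + 20 = 20 + Y$)
$q{\left(5 \right)} X{\left(44,77 \right)} = 5 \left(20 + 44\right) = 5 \cdot 64 = 320$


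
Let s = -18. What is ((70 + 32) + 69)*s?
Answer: -3078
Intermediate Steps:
((70 + 32) + 69)*s = ((70 + 32) + 69)*(-18) = (102 + 69)*(-18) = 171*(-18) = -3078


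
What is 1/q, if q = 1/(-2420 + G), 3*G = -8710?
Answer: -15970/3 ≈ -5323.3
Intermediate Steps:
G = -8710/3 (G = (1/3)*(-8710) = -8710/3 ≈ -2903.3)
q = -3/15970 (q = 1/(-2420 - 8710/3) = 1/(-15970/3) = -3/15970 ≈ -0.00018785)
1/q = 1/(-3/15970) = -15970/3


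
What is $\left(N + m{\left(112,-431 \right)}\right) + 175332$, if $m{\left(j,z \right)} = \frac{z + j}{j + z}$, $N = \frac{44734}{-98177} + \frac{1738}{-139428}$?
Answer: $\frac{1200030442936985}{6844311378} \approx 1.7533 \cdot 10^{5}$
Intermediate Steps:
$N = - \frac{3203901889}{6844311378}$ ($N = 44734 \left(- \frac{1}{98177}\right) + 1738 \left(- \frac{1}{139428}\right) = - \frac{44734}{98177} - \frac{869}{69714} = - \frac{3203901889}{6844311378} \approx -0.46811$)
$m{\left(j,z \right)} = 1$ ($m{\left(j,z \right)} = \frac{j + z}{j + z} = 1$)
$\left(N + m{\left(112,-431 \right)}\right) + 175332 = \left(- \frac{3203901889}{6844311378} + 1\right) + 175332 = \frac{3640409489}{6844311378} + 175332 = \frac{1200030442936985}{6844311378}$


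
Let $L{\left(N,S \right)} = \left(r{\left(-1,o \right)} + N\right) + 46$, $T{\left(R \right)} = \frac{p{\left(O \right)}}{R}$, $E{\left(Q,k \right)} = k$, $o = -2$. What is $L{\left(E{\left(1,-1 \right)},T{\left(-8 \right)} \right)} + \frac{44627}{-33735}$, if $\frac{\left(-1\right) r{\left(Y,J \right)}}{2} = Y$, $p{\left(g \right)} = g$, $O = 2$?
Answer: $\frac{1540918}{33735} \approx 45.677$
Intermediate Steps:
$r{\left(Y,J \right)} = - 2 Y$
$T{\left(R \right)} = \frac{2}{R}$
$L{\left(N,S \right)} = 48 + N$ ($L{\left(N,S \right)} = \left(\left(-2\right) \left(-1\right) + N\right) + 46 = \left(2 + N\right) + 46 = 48 + N$)
$L{\left(E{\left(1,-1 \right)},T{\left(-8 \right)} \right)} + \frac{44627}{-33735} = \left(48 - 1\right) + \frac{44627}{-33735} = 47 + 44627 \left(- \frac{1}{33735}\right) = 47 - \frac{44627}{33735} = \frac{1540918}{33735}$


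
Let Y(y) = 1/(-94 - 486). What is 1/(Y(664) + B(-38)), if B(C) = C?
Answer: -580/22041 ≈ -0.026315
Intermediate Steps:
Y(y) = -1/580 (Y(y) = 1/(-580) = -1/580)
1/(Y(664) + B(-38)) = 1/(-1/580 - 38) = 1/(-22041/580) = -580/22041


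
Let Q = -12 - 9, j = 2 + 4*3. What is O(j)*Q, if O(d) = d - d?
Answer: 0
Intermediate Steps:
j = 14 (j = 2 + 12 = 14)
O(d) = 0
Q = -21
O(j)*Q = 0*(-21) = 0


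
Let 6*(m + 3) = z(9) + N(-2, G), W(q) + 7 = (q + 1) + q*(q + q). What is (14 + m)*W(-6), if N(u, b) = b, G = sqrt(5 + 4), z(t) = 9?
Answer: 780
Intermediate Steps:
G = 3 (G = sqrt(9) = 3)
W(q) = -6 + q + 2*q**2 (W(q) = -7 + ((q + 1) + q*(q + q)) = -7 + ((1 + q) + q*(2*q)) = -7 + ((1 + q) + 2*q**2) = -7 + (1 + q + 2*q**2) = -6 + q + 2*q**2)
m = -1 (m = -3 + (9 + 3)/6 = -3 + (1/6)*12 = -3 + 2 = -1)
(14 + m)*W(-6) = (14 - 1)*(-6 - 6 + 2*(-6)**2) = 13*(-6 - 6 + 2*36) = 13*(-6 - 6 + 72) = 13*60 = 780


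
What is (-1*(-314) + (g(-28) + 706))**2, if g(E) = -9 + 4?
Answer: 1030225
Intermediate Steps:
g(E) = -5
(-1*(-314) + (g(-28) + 706))**2 = (-1*(-314) + (-5 + 706))**2 = (314 + 701)**2 = 1015**2 = 1030225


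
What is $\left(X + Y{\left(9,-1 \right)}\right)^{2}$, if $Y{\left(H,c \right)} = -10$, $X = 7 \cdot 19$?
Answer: $15129$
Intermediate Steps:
$X = 133$
$\left(X + Y{\left(9,-1 \right)}\right)^{2} = \left(133 - 10\right)^{2} = 123^{2} = 15129$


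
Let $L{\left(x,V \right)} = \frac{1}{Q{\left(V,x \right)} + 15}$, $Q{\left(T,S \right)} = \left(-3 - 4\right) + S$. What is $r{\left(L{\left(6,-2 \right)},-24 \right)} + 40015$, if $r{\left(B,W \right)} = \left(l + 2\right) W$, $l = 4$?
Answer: $39871$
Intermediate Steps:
$Q{\left(T,S \right)} = -7 + S$
$L{\left(x,V \right)} = \frac{1}{8 + x}$ ($L{\left(x,V \right)} = \frac{1}{\left(-7 + x\right) + 15} = \frac{1}{8 + x}$)
$r{\left(B,W \right)} = 6 W$ ($r{\left(B,W \right)} = \left(4 + 2\right) W = 6 W$)
$r{\left(L{\left(6,-2 \right)},-24 \right)} + 40015 = 6 \left(-24\right) + 40015 = -144 + 40015 = 39871$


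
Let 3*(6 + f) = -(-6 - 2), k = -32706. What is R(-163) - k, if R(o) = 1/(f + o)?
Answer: 16320291/499 ≈ 32706.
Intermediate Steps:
f = -10/3 (f = -6 + (-(-6 - 2))/3 = -6 + (-1*(-8))/3 = -6 + (⅓)*8 = -6 + 8/3 = -10/3 ≈ -3.3333)
R(o) = 1/(-10/3 + o)
R(-163) - k = 3/(-10 + 3*(-163)) - 1*(-32706) = 3/(-10 - 489) + 32706 = 3/(-499) + 32706 = 3*(-1/499) + 32706 = -3/499 + 32706 = 16320291/499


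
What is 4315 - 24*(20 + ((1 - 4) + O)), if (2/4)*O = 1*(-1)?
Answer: 3955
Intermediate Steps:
O = -2 (O = 2*(1*(-1)) = 2*(-1) = -2)
4315 - 24*(20 + ((1 - 4) + O)) = 4315 - 24*(20 + ((1 - 4) - 2)) = 4315 - 24*(20 + (-3 - 2)) = 4315 - 24*(20 - 5) = 4315 - 24*15 = 4315 - 1*360 = 4315 - 360 = 3955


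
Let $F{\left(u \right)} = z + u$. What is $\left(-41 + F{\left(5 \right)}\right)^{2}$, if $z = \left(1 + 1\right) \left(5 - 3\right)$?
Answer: $1024$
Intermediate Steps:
$z = 4$ ($z = 2 \cdot 2 = 4$)
$F{\left(u \right)} = 4 + u$
$\left(-41 + F{\left(5 \right)}\right)^{2} = \left(-41 + \left(4 + 5\right)\right)^{2} = \left(-41 + 9\right)^{2} = \left(-32\right)^{2} = 1024$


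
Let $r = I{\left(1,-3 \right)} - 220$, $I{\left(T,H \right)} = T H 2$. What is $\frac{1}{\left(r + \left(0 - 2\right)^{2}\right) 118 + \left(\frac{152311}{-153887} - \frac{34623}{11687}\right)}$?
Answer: $- \frac{1798477369}{47120021246582} \approx -3.8168 \cdot 10^{-5}$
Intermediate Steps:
$I{\left(T,H \right)} = 2 H T$ ($I{\left(T,H \right)} = H T 2 = 2 H T$)
$r = -226$ ($r = 2 \left(-3\right) 1 - 220 = -6 - 220 = -226$)
$\frac{1}{\left(r + \left(0 - 2\right)^{2}\right) 118 + \left(\frac{152311}{-153887} - \frac{34623}{11687}\right)} = \frac{1}{\left(-226 + \left(0 - 2\right)^{2}\right) 118 + \left(\frac{152311}{-153887} - \frac{34623}{11687}\right)} = \frac{1}{\left(-226 + \left(-2\right)^{2}\right) 118 + \left(152311 \left(- \frac{1}{153887}\right) - \frac{34623}{11687}\right)} = \frac{1}{\left(-226 + 4\right) 118 - \frac{7108088258}{1798477369}} = \frac{1}{\left(-222\right) 118 - \frac{7108088258}{1798477369}} = \frac{1}{-26196 - \frac{7108088258}{1798477369}} = \frac{1}{- \frac{47120021246582}{1798477369}} = - \frac{1798477369}{47120021246582}$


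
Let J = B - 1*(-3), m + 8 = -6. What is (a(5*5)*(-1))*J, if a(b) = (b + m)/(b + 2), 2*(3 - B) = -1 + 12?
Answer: -11/54 ≈ -0.20370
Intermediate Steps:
B = -5/2 (B = 3 - (-1 + 12)/2 = 3 - 1/2*11 = 3 - 11/2 = -5/2 ≈ -2.5000)
m = -14 (m = -8 - 6 = -14)
J = 1/2 (J = -5/2 - 1*(-3) = -5/2 + 3 = 1/2 ≈ 0.50000)
a(b) = (-14 + b)/(2 + b) (a(b) = (b - 14)/(b + 2) = (-14 + b)/(2 + b))
(a(5*5)*(-1))*J = (((-14 + 5*5)/(2 + 5*5))*(-1))*(1/2) = (((-14 + 25)/(2 + 25))*(-1))*(1/2) = ((11/27)*(-1))*(1/2) = -11/27*1/2 = -11/54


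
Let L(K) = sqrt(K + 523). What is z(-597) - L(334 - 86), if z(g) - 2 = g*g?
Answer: 356411 - sqrt(771) ≈ 3.5638e+5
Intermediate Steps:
z(g) = 2 + g**2 (z(g) = 2 + g*g = 2 + g**2)
L(K) = sqrt(523 + K)
z(-597) - L(334 - 86) = (2 + (-597)**2) - sqrt(523 + (334 - 86)) = (2 + 356409) - sqrt(523 + 248) = 356411 - sqrt(771)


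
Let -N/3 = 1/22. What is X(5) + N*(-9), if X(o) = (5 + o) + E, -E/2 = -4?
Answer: 423/22 ≈ 19.227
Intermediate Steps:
E = 8 (E = -2*(-4) = 8)
X(o) = 13 + o (X(o) = (5 + o) + 8 = 13 + o)
N = -3/22 ≈ -0.13636
X(5) + N*(-9) = (13 + 5) - 3/22*(-9) = 18 + 27/22 = 423/22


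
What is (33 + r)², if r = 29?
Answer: 3844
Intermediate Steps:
(33 + r)² = (33 + 29)² = 62² = 3844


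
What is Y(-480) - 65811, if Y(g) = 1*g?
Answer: -66291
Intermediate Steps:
Y(g) = g
Y(-480) - 65811 = -480 - 65811 = -66291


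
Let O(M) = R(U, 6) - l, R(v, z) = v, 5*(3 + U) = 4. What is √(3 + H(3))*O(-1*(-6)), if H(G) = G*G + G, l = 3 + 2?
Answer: -36*√15/5 ≈ -27.885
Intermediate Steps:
U = -11/5 (U = -3 + (⅕)*4 = -3 + ⅘ = -11/5 ≈ -2.2000)
l = 5
H(G) = G + G² (H(G) = G² + G = G + G²)
O(M) = -36/5 (O(M) = -11/5 - 1*5 = -11/5 - 5 = -36/5)
√(3 + H(3))*O(-1*(-6)) = √(3 + 3*(1 + 3))*(-36/5) = √(3 + 3*4)*(-36/5) = √(3 + 12)*(-36/5) = √15*(-36/5) = -36*√15/5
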